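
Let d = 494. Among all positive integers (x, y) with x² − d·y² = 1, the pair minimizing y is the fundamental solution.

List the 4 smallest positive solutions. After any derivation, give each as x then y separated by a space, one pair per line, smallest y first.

73035 3286
10668222449 479986020
1558307253052395 70111557938114
227621940442695115201 10241195267540325960

√494 = [22; 4,2,2,1,2,1,2,2,4,44, …], period ℓ=10 (even) → k=9
step 0: (22, 1)  from 22·(1,0) + (0,1)
step 1: (89, 4)  from 4·(22,1) + (1,0)
step 2: (200, 9)  from 2·(89,4) + (22,1)
step 3: (489, 22)  from 2·(200,9) + (89,4)
…
step 5: (1867, 84)  from 2·(689,31) + (489,22)
…
step 7: (6979, 314)  from 2·(2556,115) + (1867,84)
step 8: (16514, 743)  from 2·(6979,314) + (2556,115)
step 9: (73035, 3286)  from 4·(16514,743) + (6979,314)
(x₁, y₁) = (73035, 3286);  73035² − 494·3286² = 1 ✓
(x_2, y_2) = (73035·73035 + 494·3286·3286, 73035·3286 + 3286·73035) = (10668222449, 479986020)
(x_3, y_3) = (73035·10668222449 + 494·3286·479986020, 73035·479986020 + 3286·10668222449) = (1558307253052395, 70111557938114)
(x_4, y_4) = (73035·1558307253052395 + 494·3286·70111557938114, 73035·70111557938114 + 3286·1558307253052395) = (227621940442695115201, 10241195267540325960)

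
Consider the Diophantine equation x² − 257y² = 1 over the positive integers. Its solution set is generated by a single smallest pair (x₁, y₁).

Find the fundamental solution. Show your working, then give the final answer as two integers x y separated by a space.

[16; 32] for √257; ℓ=1 ⇒ convergent index 1
a_0=16:  p_0=16·1+0=16,  q_0=16·0+1=1
a_1=32:  p_1=32·16+1=513,  q_1=32·1+0=32
→ (513, 32).  Check: 513²=263169, 257·32²=263168, difference 1.

513 32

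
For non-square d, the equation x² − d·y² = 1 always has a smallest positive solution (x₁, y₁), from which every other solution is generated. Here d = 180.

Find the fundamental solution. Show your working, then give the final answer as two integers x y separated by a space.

161 12

√180 → a₀=13, period (2,2,2,26); ℓ=4 even so k=3
step 0: (13, 1)  from 13·(1,0) + (0,1)
step 1: (27, 2)  from 2·(13,1) + (1,0)
step 2: (67, 5)  from 2·(27,2) + (13,1)
step 3: (161, 12)  from 2·(67,5) + (27,2)
→ (161, 12).  Check: 161²=25921, 180·12²=25920, difference 1.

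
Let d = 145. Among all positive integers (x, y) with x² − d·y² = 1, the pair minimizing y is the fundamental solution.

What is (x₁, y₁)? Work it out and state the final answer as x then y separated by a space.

289 24

√145 → a₀=12, period (24); ℓ=1 odd so k=1
k=0  a_k=12  p_k/q_k = 12/1
k=1  a_k=24  p_k/q_k = 289/24
(x₁, y₁) = (289, 24);  289² − 145·24² = 1 ✓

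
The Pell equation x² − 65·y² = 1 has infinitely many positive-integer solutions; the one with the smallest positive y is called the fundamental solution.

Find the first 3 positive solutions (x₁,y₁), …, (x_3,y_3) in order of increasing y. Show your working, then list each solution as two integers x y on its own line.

129 16
33281 4128
8586369 1065008

d=65: √d = [8; 16] (ℓ=1, odd), read p_1/q_1
i=0: a=8 ⇒ p=8, q=1
i=1: a=16 ⇒ p=129, q=16
→ (129, 16).  Check: 129²=16641, 65·16²=16640, difference 1.
(129+16√65)^2 = 33281 + 4128√65
(129+16√65)^3 = 8586369 + 1065008√65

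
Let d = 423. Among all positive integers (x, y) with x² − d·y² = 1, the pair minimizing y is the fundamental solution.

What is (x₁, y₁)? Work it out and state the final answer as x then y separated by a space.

√423 → a₀=20, period (1,1,3,4,3,1,1,40); ℓ=8 even so k=7
k=0  a_k=20  p_k/q_k = 20/1
k=1  a_k=1  p_k/q_k = 21/1
k=2  a_k=1  p_k/q_k = 41/2
k=3  a_k=3  p_k/q_k = 144/7
k=4  a_k=4  p_k/q_k = 617/30
…
k=6  a_k=1  p_k/q_k = 2612/127
k=7  a_k=1  p_k/q_k = 4607/224
fundamental: x₁=4607, y₁=224  (since 21224449 − 423·50176 = 1)

4607 224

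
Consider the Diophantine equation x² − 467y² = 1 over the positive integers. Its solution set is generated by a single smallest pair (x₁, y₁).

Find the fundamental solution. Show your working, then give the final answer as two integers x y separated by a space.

1625626 75225

[21; 1,1,1,1,3,…,1,1,42] for √467; ℓ=14 ⇒ convergent index 13
k=0  a_k=21  p_k/q_k = 21/1
k=1  a_k=1  p_k/q_k = 22/1
k=2  a_k=1  p_k/q_k = 43/2
k=3  a_k=1  p_k/q_k = 65/3
…
k=7  a_k=21  p_k/q_k = 27164/1257
k=8  a_k=3  p_k/q_k = 82767/3830
…
k=10  a_k=1  p_k/q_k = 358232/16577
k=11  a_k=1  p_k/q_k = 633697/29324
k=12  a_k=1  p_k/q_k = 991929/45901
k=13  a_k=1  p_k/q_k = 1625626/75225
(x₁, y₁) = (1625626, 75225);  1625626² − 467·75225² = 1 ✓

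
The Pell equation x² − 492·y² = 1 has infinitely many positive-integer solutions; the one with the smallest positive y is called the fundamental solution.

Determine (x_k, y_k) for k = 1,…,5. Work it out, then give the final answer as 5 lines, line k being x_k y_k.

√492 = [22; 5,1,1,10,1,1,5,44, …], period ℓ=8 (even) → k=7
i=0: a=22 ⇒ p=22, q=1
…
i=2: a=1 ⇒ p=133, q=6
i=3: a=1 ⇒ p=244, q=11
i=4: a=10 ⇒ p=2573, q=116
i=5: a=1 ⇒ p=2817, q=127
i=6: a=1 ⇒ p=5390, q=243
i=7: a=5 ⇒ p=29767, q=1342
fundamental: x₁=29767, y₁=1342  (since 886074289 − 492·1800964 = 1)
(x_2, y_2) = (29767·29767 + 492·1342·1342, 29767·1342 + 1342·29767) = (1772148577, 79894628)
(x_3, y_3) = (29767·1772148577 + 492·1342·79894628, 29767·79894628 + 1342·1772148577) = (105503093353351, 4756446782010)
(x_4, y_4) = (29767·105503093353351 + 492·1342·4756446782010, 29767·4756446782010 + 1342·105503093353351) = (6281021157926249857, 283170302640288712)
(x_5, y_5) = (29767·6281021157926249857 + 492·1342·283170302640288712, 29767·283170302640288712 + 1342·6281021157926249857) = (373934313510478265633287, 16858260792630501398198)

29767 1342
1772148577 79894628
105503093353351 4756446782010
6281021157926249857 283170302640288712
373934313510478265633287 16858260792630501398198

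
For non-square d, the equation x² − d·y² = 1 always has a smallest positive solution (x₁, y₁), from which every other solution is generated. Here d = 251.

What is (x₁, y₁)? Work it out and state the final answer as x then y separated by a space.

3674890 231957

[15; 1,5,2,1,2,…,5,1,30] for √251; ℓ=14 ⇒ convergent index 13
step 0: (15, 1)  from 15·(1,0) + (0,1)
step 1: (16, 1)  from 1·(15,1) + (1,0)
…
step 5: (808, 51)  from 2·(301,19) + (206,13)
…
step 8: (61043, 3853)  from 2·(29563,1866) + (1917,121)
step 9: (151649, 9572)  from 2·(61043,3853) + (29563,1866)
step 10: (212692, 13425)  from 1·(151649,9572) + (61043,3853)
…
step 12: (3097857, 195535)  from 5·(577033,36422) + (212692,13425)
step 13: (3674890, 231957)  from 1·(3097857,195535) + (577033,36422)
fundamental: x₁=3674890, y₁=231957  (since 13504816512100 − 251·53804049849 = 1)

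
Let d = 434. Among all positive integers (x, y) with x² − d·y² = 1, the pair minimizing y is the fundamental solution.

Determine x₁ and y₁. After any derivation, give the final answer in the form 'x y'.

√434 → a₀=20, period (1,4,1,40); ℓ=4 even so k=3
k=0  a_k=20  p_k/q_k = 20/1
k=1  a_k=1  p_k/q_k = 21/1
k=2  a_k=4  p_k/q_k = 104/5
k=3  a_k=1  p_k/q_k = 125/6
→ (125, 6).  Check: 125²=15625, 434·6²=15624, difference 1.

125 6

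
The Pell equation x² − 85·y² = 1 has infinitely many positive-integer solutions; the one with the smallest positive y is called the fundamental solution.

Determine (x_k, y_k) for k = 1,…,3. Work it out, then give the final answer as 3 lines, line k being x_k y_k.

285769 30996
163327842721 17715391848
93348068572789129 10125019625991228

[9; 4,1,1,4,18] for √85; ℓ=5 ⇒ convergent index 9
step 0: (9, 1)  from 9·(1,0) + (0,1)
step 1: (37, 4)  from 4·(9,1) + (1,0)
…
step 3: (83, 9)  from 1·(46,5) + (37,4)
…
step 5: (6887, 747)  from 18·(378,41) + (83,9)
…
step 8: (62739, 6805)  from 1·(34813,3776) + (27926,3029)
step 9: (285769, 30996)  from 4·(62739,6805) + (34813,3776)
→ (285769, 30996).  Check: 285769²=81663921361, 85·30996²=81663921360, difference 1.
(285769+30996√85)^2 = 163327842721 + 17715391848√85
(285769+30996√85)^3 = 93348068572789129 + 10125019625991228√85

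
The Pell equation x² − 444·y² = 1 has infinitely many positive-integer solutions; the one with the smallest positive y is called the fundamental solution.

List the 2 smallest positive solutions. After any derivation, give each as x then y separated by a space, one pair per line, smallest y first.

295 14
174049 8260

√444 = [21; 14,42, …], period ℓ=2 (even) → k=1
k=0  a_k=21  p_k/q_k = 21/1
k=1  a_k=14  p_k/q_k = 295/14
(x₁, y₁) = (295, 14);  295² − 444·14² = 1 ✓
(295+14√444)^2 = 174049 + 8260√444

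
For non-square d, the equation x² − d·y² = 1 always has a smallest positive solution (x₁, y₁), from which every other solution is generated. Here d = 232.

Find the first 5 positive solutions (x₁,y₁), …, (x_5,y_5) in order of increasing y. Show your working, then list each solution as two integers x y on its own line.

√232 = [15; 4,3,7,3,4,30, …], period ℓ=6 (even) → k=5
a_0=15:  p_0=15·1+0=15,  q_0=15·0+1=1
…
a_3=7:  p_3=7·198+61=1447,  q_3=7·13+4=95
a_4=3:  p_4=3·1447+198=4539,  q_4=3·95+13=298
a_5=4:  p_5=4·4539+1447=19603,  q_5=4·298+95=1287
(x₁, y₁) = (19603, 1287);  19603² − 232·1287² = 1 ✓
(19603+1287√232)^2 = 768555217 + 50458122√232
(19603+1287√232)^3 = 30131975818099 + 1978261129845√232
(19603+1287√232)^4 = 1181354243155834177 + 77559705806244948√232
(19603+1287√232)^5 = 46316174427035658925363 + 3040805823861378301443√232

19603 1287
768555217 50458122
30131975818099 1978261129845
1181354243155834177 77559705806244948
46316174427035658925363 3040805823861378301443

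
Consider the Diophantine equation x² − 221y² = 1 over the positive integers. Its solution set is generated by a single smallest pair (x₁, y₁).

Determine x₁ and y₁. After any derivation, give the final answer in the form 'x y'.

[14; 1,6,2,6,1,28] for √221; ℓ=6 ⇒ convergent index 5
a_0=14:  p_0=14·1+0=14,  q_0=14·0+1=1
…
a_3=2:  p_3=2·104+15=223,  q_3=2·7+1=15
a_4=6:  p_4=6·223+104=1442,  q_4=6·15+7=97
a_5=1:  p_5=1·1442+223=1665,  q_5=1·97+15=112
→ (1665, 112).  Check: 1665²=2772225, 221·112²=2772224, difference 1.

1665 112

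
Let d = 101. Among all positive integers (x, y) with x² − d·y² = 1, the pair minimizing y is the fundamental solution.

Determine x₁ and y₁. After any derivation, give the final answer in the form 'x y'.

201 20

[10; 20] for √101; ℓ=1 ⇒ convergent index 1
i=0: a=10 ⇒ p=10, q=1
i=1: a=20 ⇒ p=201, q=20
→ (201, 20).  Check: 201²=40401, 101·20²=40400, difference 1.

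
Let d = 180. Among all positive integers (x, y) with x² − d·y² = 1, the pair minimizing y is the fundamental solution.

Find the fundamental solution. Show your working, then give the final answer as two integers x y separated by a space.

√180 → a₀=13, period (2,2,2,26); ℓ=4 even so k=3
a_0=13:  p_0=13·1+0=13,  q_0=13·0+1=1
…
a_2=2:  p_2=2·27+13=67,  q_2=2·2+1=5
a_3=2:  p_3=2·67+27=161,  q_3=2·5+2=12
→ (161, 12).  Check: 161²=25921, 180·12²=25920, difference 1.

161 12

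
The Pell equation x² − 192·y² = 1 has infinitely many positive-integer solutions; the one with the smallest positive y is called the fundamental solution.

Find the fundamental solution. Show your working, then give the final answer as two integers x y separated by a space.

97 7

√192 = [13; 1,5,1,26, …], period ℓ=4 (even) → k=3
i=0: a=13 ⇒ p=13, q=1
i=1: a=1 ⇒ p=14, q=1
i=2: a=5 ⇒ p=83, q=6
i=3: a=1 ⇒ p=97, q=7
fundamental: x₁=97, y₁=7  (since 9409 − 192·49 = 1)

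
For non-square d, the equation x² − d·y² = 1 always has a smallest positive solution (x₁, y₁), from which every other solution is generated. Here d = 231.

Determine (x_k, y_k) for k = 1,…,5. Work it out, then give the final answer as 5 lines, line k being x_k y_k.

[15; 5,30] for √231; ℓ=2 ⇒ convergent index 1
k=0  a_k=15  p_k/q_k = 15/1
k=1  a_k=5  p_k/q_k = 76/5
fundamental: x₁=76, y₁=5  (since 5776 − 231·25 = 1)
n=2: (76,5)∘(76,5) = (76·76+231·5·5, 76·5+5·76) = (11551,760)
n=3: (11551,760)∘(76,5) = (76·11551+231·5·760, 76·760+5·11551) = (1755676,115515)
n=4: (1755676,115515)∘(76,5) = (76·1755676+231·5·115515, 76·115515+5·1755676) = (266851201,17557520)
n=5: (266851201,17557520)∘(76,5) = (76·266851201+231·5·17557520, 76·17557520+5·266851201) = (40559626876,2668627525)

76 5
11551 760
1755676 115515
266851201 17557520
40559626876 2668627525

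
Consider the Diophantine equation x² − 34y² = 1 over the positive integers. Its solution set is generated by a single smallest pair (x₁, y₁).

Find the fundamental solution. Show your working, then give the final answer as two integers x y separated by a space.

35 6

√34 = [5; 1,4,1,10, …], period ℓ=4 (even) → k=3
step 0: (5, 1)  from 5·(1,0) + (0,1)
step 1: (6, 1)  from 1·(5,1) + (1,0)
step 2: (29, 5)  from 4·(6,1) + (5,1)
step 3: (35, 6)  from 1·(29,5) + (6,1)
(x₁, y₁) = (35, 6);  35² − 34·6² = 1 ✓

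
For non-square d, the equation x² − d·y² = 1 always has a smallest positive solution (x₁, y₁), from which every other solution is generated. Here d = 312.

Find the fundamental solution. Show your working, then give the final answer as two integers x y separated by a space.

[17; 1,1,1,34] for √312; ℓ=4 ⇒ convergent index 3
k=0  a_k=17  p_k/q_k = 17/1
k=1  a_k=1  p_k/q_k = 18/1
k=2  a_k=1  p_k/q_k = 35/2
k=3  a_k=1  p_k/q_k = 53/3
→ (53, 3).  Check: 53²=2809, 312·3²=2808, difference 1.

53 3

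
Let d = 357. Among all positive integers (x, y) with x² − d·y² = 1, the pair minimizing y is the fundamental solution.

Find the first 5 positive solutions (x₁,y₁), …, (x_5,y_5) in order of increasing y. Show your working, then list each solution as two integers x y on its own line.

3401 180
23133601 1224360
157354750601 8328096540
1070326990454401 56647711440720
7280364031716085001 385317724891680900

[18; 1,8,2,8,1,36] for √357; ℓ=6 ⇒ convergent index 5
step 0: (18, 1)  from 18·(1,0) + (0,1)
step 1: (19, 1)  from 1·(18,1) + (1,0)
…
step 4: (3042, 161)  from 8·(359,19) + (170,9)
step 5: (3401, 180)  from 1·(3042,161) + (359,19)
fundamental: x₁=3401, y₁=180  (since 11566801 − 357·32400 = 1)
n=2: (3401,180)∘(3401,180) = (3401·3401+357·180·180, 3401·180+180·3401) = (23133601,1224360)
n=3: (23133601,1224360)∘(3401,180) = (3401·23133601+357·180·1224360, 3401·1224360+180·23133601) = (157354750601,8328096540)
n=4: (157354750601,8328096540)∘(3401,180) = (3401·157354750601+357·180·8328096540, 3401·8328096540+180·157354750601) = (1070326990454401,56647711440720)
n=5: (1070326990454401,56647711440720)∘(3401,180) = (3401·1070326990454401+357·180·56647711440720, 3401·56647711440720+180·1070326990454401) = (7280364031716085001,385317724891680900)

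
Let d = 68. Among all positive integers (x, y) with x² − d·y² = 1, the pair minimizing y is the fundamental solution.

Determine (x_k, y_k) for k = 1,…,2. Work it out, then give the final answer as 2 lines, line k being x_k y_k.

√68 → a₀=8, period (4,16); ℓ=2 even so k=1
i=0: a=8 ⇒ p=8, q=1
i=1: a=4 ⇒ p=33, q=4
(x₁, y₁) = (33, 4);  33² − 68·4² = 1 ✓
(x_2, y_2) = (33·33 + 68·4·4, 33·4 + 4·33) = (2177, 264)

33 4
2177 264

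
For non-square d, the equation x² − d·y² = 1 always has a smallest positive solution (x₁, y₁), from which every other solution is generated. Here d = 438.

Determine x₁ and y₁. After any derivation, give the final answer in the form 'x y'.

√438 = [20; 1,12,1,40, …], period ℓ=4 (even) → k=3
a_0=20:  p_0=20·1+0=20,  q_0=20·0+1=1
…
a_2=12:  p_2=12·21+20=272,  q_2=12·1+1=13
a_3=1:  p_3=1·272+21=293,  q_3=1·13+1=14
(x₁, y₁) = (293, 14);  293² − 438·14² = 1 ✓

293 14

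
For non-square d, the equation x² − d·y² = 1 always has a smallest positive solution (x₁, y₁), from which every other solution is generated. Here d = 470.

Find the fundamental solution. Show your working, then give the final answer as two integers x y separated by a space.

d=470: √d = [21; 1,2,8,2,1,42] (ℓ=6, even), read p_5/q_5
i=0: a=21 ⇒ p=21, q=1
i=1: a=1 ⇒ p=22, q=1
i=2: a=2 ⇒ p=65, q=3
i=3: a=8 ⇒ p=542, q=25
i=4: a=2 ⇒ p=1149, q=53
i=5: a=1 ⇒ p=1691, q=78
(x₁, y₁) = (1691, 78);  1691² − 470·78² = 1 ✓

1691 78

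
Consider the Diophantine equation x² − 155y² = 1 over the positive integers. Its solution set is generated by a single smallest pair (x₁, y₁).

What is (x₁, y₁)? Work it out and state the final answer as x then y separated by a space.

d=155: √d = [12; 2,4,2,24] (ℓ=4, even), read p_3/q_3
step 0: (12, 1)  from 12·(1,0) + (0,1)
…
step 2: (112, 9)  from 4·(25,2) + (12,1)
step 3: (249, 20)  from 2·(112,9) + (25,2)
(x₁, y₁) = (249, 20);  249² − 155·20² = 1 ✓

249 20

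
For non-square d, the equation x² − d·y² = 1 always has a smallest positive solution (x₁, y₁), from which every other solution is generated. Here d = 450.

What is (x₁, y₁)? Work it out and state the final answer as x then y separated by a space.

19601 924

d=450: √d = [21; 4,1,2,4,2,1,4,42] (ℓ=8, even), read p_7/q_7
step 0: (21, 1)  from 21·(1,0) + (0,1)
step 1: (85, 4)  from 4·(21,1) + (1,0)
step 2: (106, 5)  from 1·(85,4) + (21,1)
step 3: (297, 14)  from 2·(106,5) + (85,4)
…
step 6: (4179, 197)  from 1·(2885,136) + (1294,61)
step 7: (19601, 924)  from 4·(4179,197) + (2885,136)
fundamental: x₁=19601, y₁=924  (since 384199201 − 450·853776 = 1)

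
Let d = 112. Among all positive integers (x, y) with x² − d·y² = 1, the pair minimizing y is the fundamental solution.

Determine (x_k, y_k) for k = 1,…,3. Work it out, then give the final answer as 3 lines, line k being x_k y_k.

127 12
32257 3048
8193151 774180

d=112: √d = [10; 1,1,2,1,1,20] (ℓ=6, even), read p_5/q_5
i=0: a=10 ⇒ p=10, q=1
…
i=4: a=1 ⇒ p=74, q=7
i=5: a=1 ⇒ p=127, q=12
(x₁, y₁) = (127, 12);  127² − 112·12² = 1 ✓
(127+12√112)^2 = 32257 + 3048√112
(127+12√112)^3 = 8193151 + 774180√112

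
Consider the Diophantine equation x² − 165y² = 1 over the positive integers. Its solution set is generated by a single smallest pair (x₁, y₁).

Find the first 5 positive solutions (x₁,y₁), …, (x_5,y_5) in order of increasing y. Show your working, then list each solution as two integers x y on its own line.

√165 = [12; 1,5,2,5,1,24, …], period ℓ=6 (even) → k=5
k=0  a_k=12  p_k/q_k = 12/1
k=1  a_k=1  p_k/q_k = 13/1
k=2  a_k=5  p_k/q_k = 77/6
k=3  a_k=2  p_k/q_k = 167/13
k=4  a_k=5  p_k/q_k = 912/71
k=5  a_k=1  p_k/q_k = 1079/84
→ (1079, 84).  Check: 1079²=1164241, 165·84²=1164240, difference 1.
(x_2, y_2) = (1079·1079 + 165·84·84, 1079·84 + 84·1079) = (2328481, 181272)
(x_3, y_3) = (1079·2328481 + 165·84·181272, 1079·181272 + 84·2328481) = (5024860919, 391184892)
(x_4, y_4) = (1079·5024860919 + 165·84·391184892, 1079·391184892 + 84·5024860919) = (10843647534721, 844176815664)
(x_5, y_5) = (1079·10843647534721 + 165·84·844176815664, 1079·844176815664 + 84·10843647534721) = (23400586355066999, 1821733177018020)

1079 84
2328481 181272
5024860919 391184892
10843647534721 844176815664
23400586355066999 1821733177018020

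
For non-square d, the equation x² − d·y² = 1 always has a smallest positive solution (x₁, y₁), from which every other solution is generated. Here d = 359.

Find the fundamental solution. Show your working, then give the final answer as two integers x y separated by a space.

360 19

√359 → a₀=18, period (1,17,1,36); ℓ=4 even so k=3
a_0=18:  p_0=18·1+0=18,  q_0=18·0+1=1
…
a_2=17:  p_2=17·19+18=341,  q_2=17·1+1=18
a_3=1:  p_3=1·341+19=360,  q_3=1·18+1=19
→ (360, 19).  Check: 360²=129600, 359·19²=129599, difference 1.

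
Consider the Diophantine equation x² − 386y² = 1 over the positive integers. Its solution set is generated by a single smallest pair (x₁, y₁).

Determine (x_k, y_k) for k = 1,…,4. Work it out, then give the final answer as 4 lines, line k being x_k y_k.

111555 5678
24889036049 1266818580
5552992832780835 282639893378122
1238928230896843060801 63059786610325980840

d=386: √d = [19; 1,1,1,4,1,18,1,4,1,1,1,38] (ℓ=12, even), read p_11/q_11
k=0  a_k=19  p_k/q_k = 19/1
…
k=2  a_k=1  p_k/q_k = 39/2
k=3  a_k=1  p_k/q_k = 59/3
k=4  a_k=4  p_k/q_k = 275/14
k=5  a_k=1  p_k/q_k = 334/17
k=6  a_k=18  p_k/q_k = 6287/320
k=7  a_k=1  p_k/q_k = 6621/337
k=8  a_k=4  p_k/q_k = 32771/1668
k=9  a_k=1  p_k/q_k = 39392/2005
k=10  a_k=1  p_k/q_k = 72163/3673
k=11  a_k=1  p_k/q_k = 111555/5678
(x₁, y₁) = (111555, 5678);  111555² − 386·5678² = 1 ✓
n=2: (111555,5678)∘(111555,5678) = (111555·111555+386·5678·5678, 111555·5678+5678·111555) = (24889036049,1266818580)
n=3: (24889036049,1266818580)∘(111555,5678) = (111555·24889036049+386·5678·1266818580, 111555·1266818580+5678·24889036049) = (5552992832780835,282639893378122)
n=4: (5552992832780835,282639893378122)∘(111555,5678) = (111555·5552992832780835+386·5678·282639893378122, 111555·282639893378122+5678·5552992832780835) = (1238928230896843060801,63059786610325980840)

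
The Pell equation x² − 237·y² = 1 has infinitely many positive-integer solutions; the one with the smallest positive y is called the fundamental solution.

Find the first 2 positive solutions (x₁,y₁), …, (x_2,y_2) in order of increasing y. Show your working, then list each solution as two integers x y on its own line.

228151 14820
104105757601 6762395640

[15; 2,1,1,7,10,7,1,1,2,30] for √237; ℓ=10 ⇒ convergent index 9
step 0: (15, 1)  from 15·(1,0) + (0,1)
step 1: (31, 2)  from 2·(15,1) + (1,0)
…
step 3: (77, 5)  from 1·(46,3) + (31,2)
step 4: (585, 38)  from 7·(77,5) + (46,3)
…
step 6: (42074, 2733)  from 7·(5927,385) + (585,38)
…
step 8: (90075, 5851)  from 1·(48001,3118) + (42074,2733)
step 9: (228151, 14820)  from 2·(90075,5851) + (48001,3118)
fundamental: x₁=228151, y₁=14820  (since 52052878801 − 237·219632400 = 1)
(x_2, y_2) = (228151·228151 + 237·14820·14820, 228151·14820 + 14820·228151) = (104105757601, 6762395640)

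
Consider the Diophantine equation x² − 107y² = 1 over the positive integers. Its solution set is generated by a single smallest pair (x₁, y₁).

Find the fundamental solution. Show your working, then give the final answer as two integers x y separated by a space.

962 93

√107 → a₀=10, period (2,1,9,1,2,20); ℓ=6 even so k=5
a_0=10:  p_0=10·1+0=10,  q_0=10·0+1=1
…
a_4=1:  p_4=1·300+31=331,  q_4=1·29+3=32
a_5=2:  p_5=2·331+300=962,  q_5=2·32+29=93
fundamental: x₁=962, y₁=93  (since 925444 − 107·8649 = 1)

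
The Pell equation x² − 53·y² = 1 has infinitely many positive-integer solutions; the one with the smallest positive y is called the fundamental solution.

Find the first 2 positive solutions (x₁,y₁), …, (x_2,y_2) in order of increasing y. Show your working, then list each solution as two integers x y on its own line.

[7; 3,1,1,3,14] for √53; ℓ=5 ⇒ convergent index 9
step 0: (7, 1)  from 7·(1,0) + (0,1)
…
step 2: (29, 4)  from 1·(22,3) + (7,1)
…
step 4: (182, 25)  from 3·(51,7) + (29,4)
step 5: (2599, 357)  from 14·(182,25) + (51,7)
step 6: (7979, 1096)  from 3·(2599,357) + (182,25)
step 7: (10578, 1453)  from 1·(7979,1096) + (2599,357)
step 8: (18557, 2549)  from 1·(10578,1453) + (7979,1096)
step 9: (66249, 9100)  from 3·(18557,2549) + (10578,1453)
fundamental: x₁=66249, y₁=9100  (since 4388930001 − 53·82810000 = 1)
n=2: (66249,9100)∘(66249,9100) = (66249·66249+53·9100·9100, 66249·9100+9100·66249) = (8777860001,1205731800)

66249 9100
8777860001 1205731800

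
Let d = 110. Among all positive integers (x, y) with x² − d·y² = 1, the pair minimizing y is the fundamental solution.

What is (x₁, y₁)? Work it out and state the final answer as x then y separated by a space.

√110 = [10; 2,20, …], period ℓ=2 (even) → k=1
i=0: a=10 ⇒ p=10, q=1
i=1: a=2 ⇒ p=21, q=2
→ (21, 2).  Check: 21²=441, 110·2²=440, difference 1.

21 2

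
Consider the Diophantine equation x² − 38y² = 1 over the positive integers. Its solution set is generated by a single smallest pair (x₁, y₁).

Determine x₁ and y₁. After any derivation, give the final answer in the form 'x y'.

37 6

d=38: √d = [6; 6,12] (ℓ=2, even), read p_1/q_1
k=0  a_k=6  p_k/q_k = 6/1
k=1  a_k=6  p_k/q_k = 37/6
(x₁, y₁) = (37, 6);  37² − 38·6² = 1 ✓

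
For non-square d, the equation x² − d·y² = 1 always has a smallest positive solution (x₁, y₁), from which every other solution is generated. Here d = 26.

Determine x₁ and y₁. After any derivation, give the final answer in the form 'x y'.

√26 = [5; 10, …], period ℓ=1 (odd) → k=1
i=0: a=5 ⇒ p=5, q=1
i=1: a=10 ⇒ p=51, q=10
fundamental: x₁=51, y₁=10  (since 2601 − 26·100 = 1)

51 10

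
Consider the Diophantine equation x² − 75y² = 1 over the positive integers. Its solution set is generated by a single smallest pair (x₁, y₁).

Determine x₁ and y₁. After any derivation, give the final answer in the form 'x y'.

√75 = [8; 1,1,1,16, …], period ℓ=4 (even) → k=3
step 0: (8, 1)  from 8·(1,0) + (0,1)
…
step 2: (17, 2)  from 1·(9,1) + (8,1)
step 3: (26, 3)  from 1·(17,2) + (9,1)
(x₁, y₁) = (26, 3);  26² − 75·3² = 1 ✓

26 3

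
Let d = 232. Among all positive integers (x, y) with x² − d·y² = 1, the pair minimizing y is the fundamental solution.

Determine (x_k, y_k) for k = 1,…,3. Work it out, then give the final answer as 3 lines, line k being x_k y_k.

√232 = [15; 4,3,7,3,4,30, …], period ℓ=6 (even) → k=5
i=0: a=15 ⇒ p=15, q=1
i=1: a=4 ⇒ p=61, q=4
i=2: a=3 ⇒ p=198, q=13
…
i=4: a=3 ⇒ p=4539, q=298
i=5: a=4 ⇒ p=19603, q=1287
→ (19603, 1287).  Check: 19603²=384277609, 232·1287²=384277608, difference 1.
(19603+1287√232)^2 = 768555217 + 50458122√232
(19603+1287√232)^3 = 30131975818099 + 1978261129845√232

19603 1287
768555217 50458122
30131975818099 1978261129845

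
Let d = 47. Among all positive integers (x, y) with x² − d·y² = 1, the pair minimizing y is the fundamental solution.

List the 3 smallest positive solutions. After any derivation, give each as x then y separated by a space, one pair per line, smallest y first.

d=47: √d = [6; 1,5,1,12] (ℓ=4, even), read p_3/q_3
k=0  a_k=6  p_k/q_k = 6/1
k=1  a_k=1  p_k/q_k = 7/1
k=2  a_k=5  p_k/q_k = 41/6
k=3  a_k=1  p_k/q_k = 48/7
(x₁, y₁) = (48, 7);  48² − 47·7² = 1 ✓
n=2: (48,7)∘(48,7) = (48·48+47·7·7, 48·7+7·48) = (4607,672)
n=3: (4607,672)∘(48,7) = (48·4607+47·7·672, 48·672+7·4607) = (442224,64505)

48 7
4607 672
442224 64505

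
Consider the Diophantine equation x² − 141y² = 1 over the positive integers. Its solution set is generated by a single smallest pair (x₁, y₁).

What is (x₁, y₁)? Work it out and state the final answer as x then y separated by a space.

95 8

√141 = [11; 1,6,1,22, …], period ℓ=4 (even) → k=3
i=0: a=11 ⇒ p=11, q=1
i=1: a=1 ⇒ p=12, q=1
i=2: a=6 ⇒ p=83, q=7
i=3: a=1 ⇒ p=95, q=8
(x₁, y₁) = (95, 8);  95² − 141·8² = 1 ✓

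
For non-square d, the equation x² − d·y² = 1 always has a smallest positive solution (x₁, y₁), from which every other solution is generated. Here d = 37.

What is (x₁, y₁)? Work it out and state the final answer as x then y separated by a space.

73 12

√37 = [6; 12, …], period ℓ=1 (odd) → k=1
k=0  a_k=6  p_k/q_k = 6/1
k=1  a_k=12  p_k/q_k = 73/12
(x₁, y₁) = (73, 12);  73² − 37·12² = 1 ✓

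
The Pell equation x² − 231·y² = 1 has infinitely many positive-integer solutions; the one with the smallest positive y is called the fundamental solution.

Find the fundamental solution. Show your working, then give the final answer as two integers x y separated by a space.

[15; 5,30] for √231; ℓ=2 ⇒ convergent index 1
i=0: a=15 ⇒ p=15, q=1
i=1: a=5 ⇒ p=76, q=5
→ (76, 5).  Check: 76²=5776, 231·5²=5775, difference 1.

76 5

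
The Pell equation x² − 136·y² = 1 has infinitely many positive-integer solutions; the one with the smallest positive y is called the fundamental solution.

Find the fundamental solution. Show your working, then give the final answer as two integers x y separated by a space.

d=136: √d = [11; 1,1,1,22] (ℓ=4, even), read p_3/q_3
k=0  a_k=11  p_k/q_k = 11/1
…
k=2  a_k=1  p_k/q_k = 23/2
k=3  a_k=1  p_k/q_k = 35/3
(x₁, y₁) = (35, 3);  35² − 136·3² = 1 ✓

35 3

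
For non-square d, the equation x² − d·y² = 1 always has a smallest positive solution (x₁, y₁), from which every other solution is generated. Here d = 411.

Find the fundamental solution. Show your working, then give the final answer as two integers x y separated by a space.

d=411: √d = [20; 3,1,1,1,19,1,1,1,3,40] (ℓ=10, even), read p_9/q_9
a_0=20:  p_0=20·1+0=20,  q_0=20·0+1=1
…
a_2=1:  p_2=1·61+20=81,  q_2=1·3+1=4
a_3=1:  p_3=1·81+61=142,  q_3=1·4+3=7
a_4=1:  p_4=1·142+81=223,  q_4=1·7+4=11
a_5=19:  p_5=19·223+142=4379,  q_5=19·11+7=216
…
a_7=1:  p_7=1·4602+4379=8981,  q_7=1·227+216=443
a_8=1:  p_8=1·8981+4602=13583,  q_8=1·443+227=670
a_9=3:  p_9=3·13583+8981=49730,  q_9=3·670+443=2453
fundamental: x₁=49730, y₁=2453  (since 2473072900 − 411·6017209 = 1)

49730 2453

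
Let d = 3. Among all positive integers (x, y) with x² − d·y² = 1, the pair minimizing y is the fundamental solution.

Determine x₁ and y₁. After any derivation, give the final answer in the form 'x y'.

d=3: √d = [1; 1,2] (ℓ=2, even), read p_1/q_1
a_0=1:  p_0=1·1+0=1,  q_0=1·0+1=1
a_1=1:  p_1=1·1+1=2,  q_1=1·1+0=1
(x₁, y₁) = (2, 1);  2² − 3·1² = 1 ✓

2 1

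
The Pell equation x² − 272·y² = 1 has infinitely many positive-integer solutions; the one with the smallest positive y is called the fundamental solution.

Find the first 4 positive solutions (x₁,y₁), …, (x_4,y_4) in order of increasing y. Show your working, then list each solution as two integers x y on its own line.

33 2
2177 132
143649 8710
9478657 574728

[16; 2,32] for √272; ℓ=2 ⇒ convergent index 1
i=0: a=16 ⇒ p=16, q=1
i=1: a=2 ⇒ p=33, q=2
→ (33, 2).  Check: 33²=1089, 272·2²=1088, difference 1.
n=2: (33,2)∘(33,2) = (33·33+272·2·2, 33·2+2·33) = (2177,132)
n=3: (2177,132)∘(33,2) = (33·2177+272·2·132, 33·132+2·2177) = (143649,8710)
n=4: (143649,8710)∘(33,2) = (33·143649+272·2·8710, 33·8710+2·143649) = (9478657,574728)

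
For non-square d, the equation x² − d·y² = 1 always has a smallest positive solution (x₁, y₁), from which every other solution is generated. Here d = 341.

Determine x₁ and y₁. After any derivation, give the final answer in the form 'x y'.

10626551 575460

√341 → a₀=18, period (2,6,1,8,2,…,6,2,36); ℓ=14 even so k=13
i=0: a=18 ⇒ p=18, q=1
…
i=3: a=1 ⇒ p=277, q=15
i=4: a=8 ⇒ p=2456, q=133
i=5: a=2 ⇒ p=5189, q=281
i=6: a=1 ⇒ p=7645, q=414
…
i=11: a=1 ⇒ p=718667, q=38918
i=12: a=6 ⇒ p=4953942, q=268271
i=13: a=2 ⇒ p=10626551, q=575460
(x₁, y₁) = (10626551, 575460);  10626551² − 341·575460² = 1 ✓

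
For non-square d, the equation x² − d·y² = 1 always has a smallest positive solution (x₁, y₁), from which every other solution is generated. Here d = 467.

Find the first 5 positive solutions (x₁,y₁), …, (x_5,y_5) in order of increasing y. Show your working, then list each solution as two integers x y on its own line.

1625626 75225
5285319783751 244575431700
17183906517558380626 795176361465413175
55869210433019434807260001 2585318735566902940613400
181644882158758119549456134390626 8405522709648569143113732563625

√467 = [21; 1,1,1,1,3,…,1,1,42, …], period ℓ=14 (even) → k=13
k=0  a_k=21  p_k/q_k = 21/1
k=1  a_k=1  p_k/q_k = 22/1
…
k=3  a_k=1  p_k/q_k = 65/3
k=4  a_k=1  p_k/q_k = 108/5
…
k=7  a_k=21  p_k/q_k = 27164/1257
…
k=12  a_k=1  p_k/q_k = 991929/45901
k=13  a_k=1  p_k/q_k = 1625626/75225
fundamental: x₁=1625626, y₁=75225  (since 2642659891876 − 467·5658800625 = 1)
(x_2, y_2) = (1625626·1625626 + 467·75225·75225, 1625626·75225 + 75225·1625626) = (5285319783751, 244575431700)
(x_3, y_3) = (1625626·5285319783751 + 467·75225·244575431700, 1625626·244575431700 + 75225·5285319783751) = (17183906517558380626, 795176361465413175)
(x_4, y_4) = (1625626·17183906517558380626 + 467·75225·795176361465413175, 1625626·795176361465413175 + 75225·17183906517558380626) = (55869210433019434807260001, 2585318735566902940613400)
(x_5, y_5) = (1625626·55869210433019434807260001 + 467·75225·2585318735566902940613400, 1625626·2585318735566902940613400 + 75225·55869210433019434807260001) = (181644882158758119549456134390626, 8405522709648569143113732563625)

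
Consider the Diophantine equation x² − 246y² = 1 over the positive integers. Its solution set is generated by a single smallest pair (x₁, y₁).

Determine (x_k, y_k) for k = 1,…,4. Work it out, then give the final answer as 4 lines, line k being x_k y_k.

88805 5662
15772656049 1005627820
2801381440774085 178609557104538
497553357680112580801 31722843436331366360

d=246: √d = [15; 1,2,5,1,14,1,5,2,1,30] (ℓ=10, even), read p_9/q_9
i=0: a=15 ⇒ p=15, q=1
i=1: a=1 ⇒ p=16, q=1
i=2: a=2 ⇒ p=47, q=3
i=3: a=5 ⇒ p=251, q=16
…
i=5: a=14 ⇒ p=4423, q=282
…
i=7: a=5 ⇒ p=28028, q=1787
i=8: a=2 ⇒ p=60777, q=3875
i=9: a=1 ⇒ p=88805, q=5662
→ (88805, 5662).  Check: 88805²=7886328025, 246·5662²=7886328024, difference 1.
n=2: (88805,5662)∘(88805,5662) = (88805·88805+246·5662·5662, 88805·5662+5662·88805) = (15772656049,1005627820)
n=3: (15772656049,1005627820)∘(88805,5662) = (88805·15772656049+246·5662·1005627820, 88805·1005627820+5662·15772656049) = (2801381440774085,178609557104538)
n=4: (2801381440774085,178609557104538)∘(88805,5662) = (88805·2801381440774085+246·5662·178609557104538, 88805·178609557104538+5662·2801381440774085) = (497553357680112580801,31722843436331366360)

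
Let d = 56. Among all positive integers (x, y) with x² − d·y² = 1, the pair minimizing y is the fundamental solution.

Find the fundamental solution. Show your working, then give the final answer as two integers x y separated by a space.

15 2

d=56: √d = [7; 2,14] (ℓ=2, even), read p_1/q_1
step 0: (7, 1)  from 7·(1,0) + (0,1)
step 1: (15, 2)  from 2·(7,1) + (1,0)
→ (15, 2).  Check: 15²=225, 56·2²=224, difference 1.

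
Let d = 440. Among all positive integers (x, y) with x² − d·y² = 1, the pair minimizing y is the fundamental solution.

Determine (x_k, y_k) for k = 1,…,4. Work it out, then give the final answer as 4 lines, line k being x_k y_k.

√440 = [20; 1,40, …], period ℓ=2 (even) → k=1
step 0: (20, 1)  from 20·(1,0) + (0,1)
step 1: (21, 1)  from 1·(20,1) + (1,0)
→ (21, 1).  Check: 21²=441, 440·1²=440, difference 1.
(21+1√440)^2 = 881 + 42√440
(21+1√440)^3 = 36981 + 1763√440
(21+1√440)^4 = 1552321 + 74004√440

21 1
881 42
36981 1763
1552321 74004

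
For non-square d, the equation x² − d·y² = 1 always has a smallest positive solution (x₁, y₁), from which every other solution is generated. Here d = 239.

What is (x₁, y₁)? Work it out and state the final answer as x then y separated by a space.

√239 → a₀=15, period (2,5,1,2,4,15,4,2,1,5,2,30); ℓ=12 even so k=11
step 0: (15, 1)  from 15·(1,0) + (0,1)
step 1: (31, 2)  from 2·(15,1) + (1,0)
…
step 3: (201, 13)  from 1·(170,11) + (31,2)
…
step 6: (37907, 2452)  from 15·(2489,161) + (572,37)
step 7: (154117, 9969)  from 4·(37907,2452) + (2489,161)
step 8: (346141, 22390)  from 2·(154117,9969) + (37907,2452)
step 9: (500258, 32359)  from 1·(346141,22390) + (154117,9969)
step 10: (2847431, 184185)  from 5·(500258,32359) + (346141,22390)
step 11: (6195120, 400729)  from 2·(2847431,184185) + (500258,32359)
fundamental: x₁=6195120, y₁=400729  (since 38379511814400 − 239·160583731441 = 1)

6195120 400729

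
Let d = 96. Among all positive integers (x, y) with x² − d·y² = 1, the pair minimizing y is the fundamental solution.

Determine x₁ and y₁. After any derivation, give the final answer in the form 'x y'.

√96 → a₀=9, period (1,3,1,18); ℓ=4 even so k=3
k=0  a_k=9  p_k/q_k = 9/1
k=1  a_k=1  p_k/q_k = 10/1
k=2  a_k=3  p_k/q_k = 39/4
k=3  a_k=1  p_k/q_k = 49/5
(x₁, y₁) = (49, 5);  49² − 96·5² = 1 ✓

49 5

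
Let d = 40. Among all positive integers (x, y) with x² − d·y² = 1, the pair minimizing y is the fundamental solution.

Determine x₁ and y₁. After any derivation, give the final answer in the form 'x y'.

d=40: √d = [6; 3,12] (ℓ=2, even), read p_1/q_1
a_0=6:  p_0=6·1+0=6,  q_0=6·0+1=1
a_1=3:  p_1=3·6+1=19,  q_1=3·1+0=3
(x₁, y₁) = (19, 3);  19² − 40·3² = 1 ✓

19 3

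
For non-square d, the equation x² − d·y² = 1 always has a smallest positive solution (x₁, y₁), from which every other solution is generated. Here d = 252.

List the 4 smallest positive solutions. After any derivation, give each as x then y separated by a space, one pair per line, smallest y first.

127 8
32257 2032
8193151 516120
2081028097 131092448

d=252: √d = [15; 1,6,1,30] (ℓ=4, even), read p_3/q_3
k=0  a_k=15  p_k/q_k = 15/1
k=1  a_k=1  p_k/q_k = 16/1
k=2  a_k=6  p_k/q_k = 111/7
k=3  a_k=1  p_k/q_k = 127/8
(x₁, y₁) = (127, 8);  127² − 252·8² = 1 ✓
(127+8√252)^2 = 32257 + 2032√252
(127+8√252)^3 = 8193151 + 516120√252
(127+8√252)^4 = 2081028097 + 131092448√252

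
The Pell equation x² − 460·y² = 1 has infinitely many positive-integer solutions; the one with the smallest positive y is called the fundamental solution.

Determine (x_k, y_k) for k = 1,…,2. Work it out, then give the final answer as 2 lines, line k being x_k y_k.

2535751 118230
12860066268001 599603681460

√460 → a₀=21, period (2,4,3,1,2,10,2,1,3,4,2,42); ℓ=12 even so k=11
i=0: a=21 ⇒ p=21, q=1
…
i=4: a=1 ⇒ p=815, q=38
i=5: a=2 ⇒ p=2252, q=105
i=6: a=10 ⇒ p=23335, q=1088
i=7: a=2 ⇒ p=48922, q=2281
…
i=9: a=3 ⇒ p=265693, q=12388
i=10: a=4 ⇒ p=1135029, q=52921
i=11: a=2 ⇒ p=2535751, q=118230
(x₁, y₁) = (2535751, 118230);  2535751² − 460·118230² = 1 ✓
(x_2, y_2) = (2535751·2535751 + 460·118230·118230, 2535751·118230 + 118230·2535751) = (12860066268001, 599603681460)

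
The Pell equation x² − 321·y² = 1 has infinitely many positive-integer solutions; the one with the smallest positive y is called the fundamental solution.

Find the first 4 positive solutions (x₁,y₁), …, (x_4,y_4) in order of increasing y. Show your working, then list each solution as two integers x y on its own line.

215 12
92449 5160
39752855 2218788
17093635201 954073680

√321 → a₀=17, period (1,10,1,34); ℓ=4 even so k=3
k=0  a_k=17  p_k/q_k = 17/1
k=1  a_k=1  p_k/q_k = 18/1
k=2  a_k=10  p_k/q_k = 197/11
k=3  a_k=1  p_k/q_k = 215/12
(x₁, y₁) = (215, 12);  215² − 321·12² = 1 ✓
n=2: (215,12)∘(215,12) = (215·215+321·12·12, 215·12+12·215) = (92449,5160)
n=3: (92449,5160)∘(215,12) = (215·92449+321·12·5160, 215·5160+12·92449) = (39752855,2218788)
n=4: (39752855,2218788)∘(215,12) = (215·39752855+321·12·2218788, 215·2218788+12·39752855) = (17093635201,954073680)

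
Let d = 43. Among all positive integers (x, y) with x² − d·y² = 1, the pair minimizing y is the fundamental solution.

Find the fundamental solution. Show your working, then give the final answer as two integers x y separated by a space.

3482 531

[6; 1,1,3,1,5,1,3,1,1,12] for √43; ℓ=10 ⇒ convergent index 9
a_0=6:  p_0=6·1+0=6,  q_0=6·0+1=1
a_1=1:  p_1=1·6+1=7,  q_1=1·1+0=1
…
a_3=3:  p_3=3·13+7=46,  q_3=3·2+1=7
…
a_7=3:  p_7=3·400+341=1541,  q_7=3·61+52=235
a_8=1:  p_8=1·1541+400=1941,  q_8=1·235+61=296
a_9=1:  p_9=1·1941+1541=3482,  q_9=1·296+235=531
→ (3482, 531).  Check: 3482²=12124324, 43·531²=12124323, difference 1.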